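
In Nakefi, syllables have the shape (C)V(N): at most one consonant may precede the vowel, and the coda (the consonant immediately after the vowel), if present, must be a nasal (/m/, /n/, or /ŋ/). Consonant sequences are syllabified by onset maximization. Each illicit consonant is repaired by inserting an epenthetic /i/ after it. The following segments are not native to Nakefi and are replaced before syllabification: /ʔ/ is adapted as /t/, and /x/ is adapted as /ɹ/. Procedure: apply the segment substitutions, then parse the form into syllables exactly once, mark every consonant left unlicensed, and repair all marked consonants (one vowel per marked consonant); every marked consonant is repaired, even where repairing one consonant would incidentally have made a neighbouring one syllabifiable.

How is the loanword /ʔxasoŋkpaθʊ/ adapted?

tiɹasoŋkipaθʊ

Substitution: /ʔ/ → /t/, /x/ → /ɹ/, giving /tɹasoŋkpaθʊ/.
Under (C)V(N), the unsyllabifiable consonants are /t/, /k/ (only a nasal (/m/, /n/, or /ŋ/) is licensed in coda position; onsets are limited to one consonant).
Each unlicensed consonant becomes the onset of a new syllable: /t/ → /ti/, /k/ → /ki/.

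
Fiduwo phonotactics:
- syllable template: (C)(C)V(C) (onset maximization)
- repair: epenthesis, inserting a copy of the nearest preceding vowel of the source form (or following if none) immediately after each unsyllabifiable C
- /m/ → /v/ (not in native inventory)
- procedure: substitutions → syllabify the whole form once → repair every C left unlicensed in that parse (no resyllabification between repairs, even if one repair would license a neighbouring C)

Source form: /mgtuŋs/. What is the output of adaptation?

Substitution: /m/ → /v/, giving /vgtuŋs/.
Syllabifying with onset maximization leaves /v/, /s/ stranded (at most one coda consonant is licensed; onsets may contain at most 2 consonants).
Inserting the epenthetic vowel yields /v/ → /vu/, /s/ → /su/.

vugtuŋsu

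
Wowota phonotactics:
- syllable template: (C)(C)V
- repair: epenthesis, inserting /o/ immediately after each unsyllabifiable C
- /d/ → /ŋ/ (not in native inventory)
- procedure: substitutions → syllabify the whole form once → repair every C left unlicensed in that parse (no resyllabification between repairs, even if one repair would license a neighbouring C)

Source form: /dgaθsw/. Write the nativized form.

ŋgaθosowo

Substitution: /d/ → /ŋ/, giving /ŋgaθsw/.
Under (C)(C)V, the unsyllabifiable consonants are /θ/, /s/, /w/ (no codas are permitted; onsets may contain at most 2 consonants).
Epenthesis after each stranded consonant: /θ/ → /θo/, /s/ → /so/, /w/ → /wo/.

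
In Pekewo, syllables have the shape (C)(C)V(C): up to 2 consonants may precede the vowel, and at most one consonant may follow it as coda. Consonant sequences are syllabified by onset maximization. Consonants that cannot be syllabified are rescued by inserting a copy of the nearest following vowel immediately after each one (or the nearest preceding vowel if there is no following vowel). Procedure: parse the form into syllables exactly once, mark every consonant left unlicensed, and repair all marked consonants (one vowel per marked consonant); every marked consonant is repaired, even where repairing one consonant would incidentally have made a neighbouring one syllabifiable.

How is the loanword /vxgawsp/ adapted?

vaxgawsapa

Under (C)(C)V(C), the unsyllabifiable consonants are /v/, /s/, /p/ (at most one coda consonant is licensed; onsets may contain at most 2 consonants).
Epenthesis after each stranded consonant: /v/ → /va/, /s/ → /sa/, /p/ → /pa/.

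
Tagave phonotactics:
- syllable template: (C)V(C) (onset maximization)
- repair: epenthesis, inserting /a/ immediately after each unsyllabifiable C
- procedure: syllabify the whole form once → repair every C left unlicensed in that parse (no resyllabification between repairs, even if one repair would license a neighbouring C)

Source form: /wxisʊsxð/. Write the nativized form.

waxisʊsxaða

Syllabifying with onset maximization leaves /w/, /x/, /ð/ stranded (at most one coda consonant is licensed; onsets are limited to one consonant).
Each unlicensed consonant becomes the onset of a new syllable: /w/ → /wa/, /x/ → /xa/, /ð/ → /ða/.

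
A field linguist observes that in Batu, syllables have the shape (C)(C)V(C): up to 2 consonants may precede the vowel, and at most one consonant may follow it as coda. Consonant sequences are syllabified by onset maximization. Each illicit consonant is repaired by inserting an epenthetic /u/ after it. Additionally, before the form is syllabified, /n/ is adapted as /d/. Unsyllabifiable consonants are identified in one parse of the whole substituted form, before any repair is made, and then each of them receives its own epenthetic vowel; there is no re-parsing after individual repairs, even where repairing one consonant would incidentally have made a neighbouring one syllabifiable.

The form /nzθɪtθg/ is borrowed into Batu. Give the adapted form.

duzθɪtθugu

Substitution: /n/ → /d/, giving /dzθɪtθg/.
Under (C)(C)V(C), the unsyllabifiable consonants are /d/, /θ/, /g/ (at most one coda consonant is licensed; onsets may contain at most 2 consonants).
Inserting the epenthetic vowel yields /d/ → /du/, /θ/ → /θu/, /g/ → /gu/.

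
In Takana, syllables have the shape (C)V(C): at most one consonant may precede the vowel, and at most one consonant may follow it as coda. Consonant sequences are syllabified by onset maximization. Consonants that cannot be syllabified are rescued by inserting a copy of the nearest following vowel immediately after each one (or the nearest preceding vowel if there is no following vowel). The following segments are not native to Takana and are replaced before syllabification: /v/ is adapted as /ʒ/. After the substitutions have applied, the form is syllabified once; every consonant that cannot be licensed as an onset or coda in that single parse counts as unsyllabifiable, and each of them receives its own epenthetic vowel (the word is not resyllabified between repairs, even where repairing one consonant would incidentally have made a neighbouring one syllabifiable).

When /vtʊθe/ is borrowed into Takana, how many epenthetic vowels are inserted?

1

After substitution the input is /ʒtʊθe/.
The unsyllabifiable consonants are /ʒ/; each receives one epenthetic vowel.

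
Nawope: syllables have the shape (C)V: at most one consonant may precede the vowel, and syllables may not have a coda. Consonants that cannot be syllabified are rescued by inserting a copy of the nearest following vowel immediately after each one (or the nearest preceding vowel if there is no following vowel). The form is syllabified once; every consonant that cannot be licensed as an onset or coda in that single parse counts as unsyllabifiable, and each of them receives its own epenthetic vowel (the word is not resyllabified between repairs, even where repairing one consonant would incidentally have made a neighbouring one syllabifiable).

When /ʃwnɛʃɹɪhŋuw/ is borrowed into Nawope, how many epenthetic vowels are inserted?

The unsyllabifiable consonants are /ʃ/, /w/, /ʃ/, /h/, /w/; each receives one epenthetic vowel.

5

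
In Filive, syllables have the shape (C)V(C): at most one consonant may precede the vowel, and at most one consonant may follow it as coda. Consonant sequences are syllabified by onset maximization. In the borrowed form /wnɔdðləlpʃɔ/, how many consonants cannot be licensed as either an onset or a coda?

3

The consonants /w/, /ð/, /p/ cannot be parsed into a legal (C)V(C) syllable (at most one coda consonant is licensed; onsets are limited to one consonant).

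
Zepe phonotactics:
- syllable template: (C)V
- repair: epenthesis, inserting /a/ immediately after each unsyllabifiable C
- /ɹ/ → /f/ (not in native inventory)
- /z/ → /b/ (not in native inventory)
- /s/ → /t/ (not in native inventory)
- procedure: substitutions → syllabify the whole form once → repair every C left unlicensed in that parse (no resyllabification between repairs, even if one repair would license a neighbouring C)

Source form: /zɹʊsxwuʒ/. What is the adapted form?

Substitution: /z/ → /b/, /ɹ/ → /f/, /s/ → /t/, giving /bfʊtxwuʒ/.
Under (C)V, the unsyllabifiable consonants are /b/, /t/, /x/, /ʒ/ (no codas are permitted; onsets are limited to one consonant).
Inserting the epenthetic vowel yields /b/ → /ba/, /t/ → /ta/, /x/ → /xa/, /ʒ/ → /ʒa/.

bafʊtaxawuʒa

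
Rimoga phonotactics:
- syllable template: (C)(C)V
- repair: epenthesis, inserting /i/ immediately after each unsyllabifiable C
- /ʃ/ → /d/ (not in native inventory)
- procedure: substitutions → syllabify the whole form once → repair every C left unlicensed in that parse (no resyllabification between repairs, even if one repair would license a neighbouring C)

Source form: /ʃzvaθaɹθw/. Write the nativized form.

dizvaθaɹiθiwi

Substitution: /ʃ/ → /d/, giving /dzvaθaɹθw/.
The consonants /d/, /ɹ/, /θ/, /w/ cannot be parsed into a legal (C)(C)V syllable (no codas are permitted; onsets may contain at most 2 consonants).
Each unlicensed consonant becomes the onset of a new syllable: /d/ → /di/, /ɹ/ → /ɹi/, /θ/ → /θi/, /w/ → /wi/.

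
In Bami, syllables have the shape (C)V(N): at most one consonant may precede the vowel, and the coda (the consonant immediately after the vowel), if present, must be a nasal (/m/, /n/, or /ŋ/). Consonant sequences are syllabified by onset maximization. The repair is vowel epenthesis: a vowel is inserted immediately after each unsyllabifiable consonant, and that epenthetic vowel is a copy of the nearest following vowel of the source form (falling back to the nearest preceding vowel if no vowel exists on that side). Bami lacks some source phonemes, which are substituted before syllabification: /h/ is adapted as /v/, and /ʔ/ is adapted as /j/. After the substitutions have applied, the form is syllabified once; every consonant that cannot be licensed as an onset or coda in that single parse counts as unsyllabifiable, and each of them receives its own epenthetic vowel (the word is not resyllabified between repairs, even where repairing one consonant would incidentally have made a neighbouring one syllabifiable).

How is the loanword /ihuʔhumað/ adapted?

ivujuvumaða

Substitution: /h/ → /v/, /ʔ/ → /j/, giving /ivujvumað/.
The consonants /j/, /ð/ cannot be parsed into a legal (C)V(N) syllable (only a nasal (/m/, /n/, or /ŋ/) is licensed in coda position; onsets are limited to one consonant).
Epenthesis after each stranded consonant: /j/ → /ju/, /ð/ → /ða/.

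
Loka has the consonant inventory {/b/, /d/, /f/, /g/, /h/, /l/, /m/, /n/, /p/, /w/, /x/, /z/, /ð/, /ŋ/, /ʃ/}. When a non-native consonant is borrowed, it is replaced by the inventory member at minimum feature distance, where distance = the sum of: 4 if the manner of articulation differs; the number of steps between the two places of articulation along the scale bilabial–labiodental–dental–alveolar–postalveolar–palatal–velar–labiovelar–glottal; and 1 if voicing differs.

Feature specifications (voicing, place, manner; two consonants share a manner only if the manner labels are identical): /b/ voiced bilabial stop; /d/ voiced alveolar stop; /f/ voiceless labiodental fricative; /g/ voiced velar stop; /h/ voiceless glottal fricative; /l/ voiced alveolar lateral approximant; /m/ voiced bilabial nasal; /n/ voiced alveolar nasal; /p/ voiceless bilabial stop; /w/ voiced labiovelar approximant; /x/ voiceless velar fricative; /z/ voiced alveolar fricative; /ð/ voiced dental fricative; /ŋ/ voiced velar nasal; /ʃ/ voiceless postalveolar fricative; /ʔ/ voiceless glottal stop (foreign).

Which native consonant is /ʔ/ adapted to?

/g/ is closest: same manner (stop), place distance 2 (glottal→velar), voicing differs (+1); total 3. Next closest is /h/ at distance 4.

g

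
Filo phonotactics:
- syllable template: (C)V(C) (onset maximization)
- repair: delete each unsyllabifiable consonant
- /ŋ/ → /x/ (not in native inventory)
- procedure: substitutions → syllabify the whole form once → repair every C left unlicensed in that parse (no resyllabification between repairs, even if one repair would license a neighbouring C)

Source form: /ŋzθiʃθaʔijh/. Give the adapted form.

θiʃθaʔij

Substitution: /ŋ/ → /x/, giving /xzθiʃθaʔijh/.
Syllabifying with onset maximization leaves /x/, /z/, /h/ stranded (at most one coda consonant is licensed; onsets are limited to one consonant).
Deleting the stranded consonants removes /x/, /z/, /h/.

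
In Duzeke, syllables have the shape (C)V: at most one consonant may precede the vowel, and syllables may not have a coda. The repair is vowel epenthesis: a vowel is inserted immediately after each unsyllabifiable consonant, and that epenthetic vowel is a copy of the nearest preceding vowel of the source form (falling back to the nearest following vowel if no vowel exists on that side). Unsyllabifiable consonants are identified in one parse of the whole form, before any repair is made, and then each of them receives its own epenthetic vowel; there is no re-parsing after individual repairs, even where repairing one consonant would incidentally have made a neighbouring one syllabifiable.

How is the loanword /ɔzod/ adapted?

ɔzodo

Under (C)V, the unsyllabifiable consonants are /d/ (no codas are permitted; onsets are limited to one consonant).
Epenthesis after each stranded consonant: /d/ → /do/.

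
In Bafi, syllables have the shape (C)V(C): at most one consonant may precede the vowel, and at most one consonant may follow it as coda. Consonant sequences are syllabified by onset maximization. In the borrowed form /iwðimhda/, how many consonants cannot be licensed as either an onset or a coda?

Under (C)V(C), the unsyllabifiable consonants are /h/ (at most one coda consonant is licensed; onsets are limited to one consonant).

1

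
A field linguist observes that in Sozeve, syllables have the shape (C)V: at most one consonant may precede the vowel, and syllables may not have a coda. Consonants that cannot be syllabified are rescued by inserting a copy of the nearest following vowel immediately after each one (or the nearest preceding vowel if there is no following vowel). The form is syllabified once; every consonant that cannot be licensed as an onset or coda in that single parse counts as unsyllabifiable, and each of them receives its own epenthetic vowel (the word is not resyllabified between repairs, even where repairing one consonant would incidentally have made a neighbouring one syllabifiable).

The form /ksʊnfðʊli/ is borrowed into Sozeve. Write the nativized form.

Syllabifying with onset maximization leaves /k/, /n/, /f/ stranded (no codas are permitted; onsets are limited to one consonant).
Inserting the epenthetic vowel yields /k/ → /kʊ/, /n/ → /nʊ/, /f/ → /fʊ/.

kʊsʊnʊfʊðʊli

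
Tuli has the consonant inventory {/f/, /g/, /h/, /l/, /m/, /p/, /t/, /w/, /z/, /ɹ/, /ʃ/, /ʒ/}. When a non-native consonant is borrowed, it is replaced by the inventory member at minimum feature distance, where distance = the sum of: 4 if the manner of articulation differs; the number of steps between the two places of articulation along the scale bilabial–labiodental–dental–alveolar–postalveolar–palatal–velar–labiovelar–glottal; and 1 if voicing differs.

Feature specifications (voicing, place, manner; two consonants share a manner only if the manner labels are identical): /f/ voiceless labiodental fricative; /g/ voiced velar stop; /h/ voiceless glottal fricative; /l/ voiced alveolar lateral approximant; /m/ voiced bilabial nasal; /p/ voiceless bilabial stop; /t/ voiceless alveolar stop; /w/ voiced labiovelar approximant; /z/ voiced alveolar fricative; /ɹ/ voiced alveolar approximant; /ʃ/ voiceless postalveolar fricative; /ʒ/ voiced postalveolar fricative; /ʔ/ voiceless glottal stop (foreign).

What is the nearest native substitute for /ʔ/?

g

/g/ is closest: same manner (stop), place distance 2 (glottal→velar), voicing differs (+1); total 3. Next closest is /h/ at distance 4.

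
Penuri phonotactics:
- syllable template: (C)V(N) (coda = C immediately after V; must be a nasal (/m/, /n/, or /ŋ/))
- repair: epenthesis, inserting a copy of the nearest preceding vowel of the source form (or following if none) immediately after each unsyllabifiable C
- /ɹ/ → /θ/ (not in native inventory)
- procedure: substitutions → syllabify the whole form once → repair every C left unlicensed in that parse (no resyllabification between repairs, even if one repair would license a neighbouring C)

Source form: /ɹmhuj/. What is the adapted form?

Substitution: /ɹ/ → /θ/, giving /θmhuj/.
The consonants /θ/, /m/, /j/ cannot be parsed into a legal (C)V(N) syllable (only a nasal (/m/, /n/, or /ŋ/) is licensed in coda position; onsets are limited to one consonant).
Each unlicensed consonant becomes the onset of a new syllable: /θ/ → /θu/, /m/ → /mu/, /j/ → /ju/.

θumuhuju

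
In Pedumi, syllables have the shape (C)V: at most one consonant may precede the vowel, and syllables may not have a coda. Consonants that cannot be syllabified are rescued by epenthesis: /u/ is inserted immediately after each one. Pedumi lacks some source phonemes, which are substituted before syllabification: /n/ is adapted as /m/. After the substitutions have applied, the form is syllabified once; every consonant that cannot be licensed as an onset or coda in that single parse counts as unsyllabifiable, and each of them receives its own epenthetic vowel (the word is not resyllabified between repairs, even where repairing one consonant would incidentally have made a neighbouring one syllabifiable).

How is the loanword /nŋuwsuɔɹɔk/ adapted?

muŋuwusuɔɹɔku

Substitution: /n/ → /m/, giving /mŋuwsuɔɹɔk/.
Under (C)V, the unsyllabifiable consonants are /m/, /w/, /k/ (no codas are permitted; onsets are limited to one consonant).
Inserting the epenthetic vowel yields /m/ → /mu/, /w/ → /wu/, /k/ → /ku/.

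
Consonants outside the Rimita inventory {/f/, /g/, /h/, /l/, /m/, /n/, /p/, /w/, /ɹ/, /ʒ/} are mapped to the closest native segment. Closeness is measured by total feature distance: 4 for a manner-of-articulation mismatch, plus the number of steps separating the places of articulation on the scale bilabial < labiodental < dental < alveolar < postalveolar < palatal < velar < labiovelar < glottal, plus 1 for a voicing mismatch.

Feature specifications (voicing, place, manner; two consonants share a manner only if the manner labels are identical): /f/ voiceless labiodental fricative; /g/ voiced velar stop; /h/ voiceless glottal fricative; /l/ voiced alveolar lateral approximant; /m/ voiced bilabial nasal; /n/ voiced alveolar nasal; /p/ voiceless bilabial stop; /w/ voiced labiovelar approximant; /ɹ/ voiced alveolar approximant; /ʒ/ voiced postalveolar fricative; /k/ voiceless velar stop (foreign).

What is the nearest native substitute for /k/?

/g/ is closest: same manner (stop), place distance 0 (velar→velar), voicing differs (+1); total 1. Next closest is /h/ at distance 6.

g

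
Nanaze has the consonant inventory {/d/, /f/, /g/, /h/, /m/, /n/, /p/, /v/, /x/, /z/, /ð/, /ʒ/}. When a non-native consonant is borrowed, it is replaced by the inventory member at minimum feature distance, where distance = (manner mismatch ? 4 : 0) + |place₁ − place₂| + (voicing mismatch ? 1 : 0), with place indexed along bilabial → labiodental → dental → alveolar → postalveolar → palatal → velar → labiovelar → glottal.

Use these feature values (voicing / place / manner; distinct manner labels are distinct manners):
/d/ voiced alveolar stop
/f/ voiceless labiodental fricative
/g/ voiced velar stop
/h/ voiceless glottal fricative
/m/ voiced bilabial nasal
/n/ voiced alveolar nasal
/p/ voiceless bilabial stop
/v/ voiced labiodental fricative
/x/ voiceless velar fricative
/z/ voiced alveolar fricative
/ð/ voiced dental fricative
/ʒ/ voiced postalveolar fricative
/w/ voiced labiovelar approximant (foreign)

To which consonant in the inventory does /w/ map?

g

/g/ is closest: manner differs (approximant→stop, +4), place distance 1 (labiovelar→velar), same voicing; total 5. Next closest is /h/ at distance 6.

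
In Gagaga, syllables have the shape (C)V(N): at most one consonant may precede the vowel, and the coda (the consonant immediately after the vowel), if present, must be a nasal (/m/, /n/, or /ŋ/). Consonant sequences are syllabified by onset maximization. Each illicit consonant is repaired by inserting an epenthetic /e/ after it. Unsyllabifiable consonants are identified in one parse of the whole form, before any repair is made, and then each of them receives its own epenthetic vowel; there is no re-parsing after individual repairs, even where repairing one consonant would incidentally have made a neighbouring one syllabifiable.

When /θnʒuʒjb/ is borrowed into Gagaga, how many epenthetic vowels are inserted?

5

The unsyllabifiable consonants are /θ/, /n/, /ʒ/, /j/, /b/; each receives one epenthetic vowel.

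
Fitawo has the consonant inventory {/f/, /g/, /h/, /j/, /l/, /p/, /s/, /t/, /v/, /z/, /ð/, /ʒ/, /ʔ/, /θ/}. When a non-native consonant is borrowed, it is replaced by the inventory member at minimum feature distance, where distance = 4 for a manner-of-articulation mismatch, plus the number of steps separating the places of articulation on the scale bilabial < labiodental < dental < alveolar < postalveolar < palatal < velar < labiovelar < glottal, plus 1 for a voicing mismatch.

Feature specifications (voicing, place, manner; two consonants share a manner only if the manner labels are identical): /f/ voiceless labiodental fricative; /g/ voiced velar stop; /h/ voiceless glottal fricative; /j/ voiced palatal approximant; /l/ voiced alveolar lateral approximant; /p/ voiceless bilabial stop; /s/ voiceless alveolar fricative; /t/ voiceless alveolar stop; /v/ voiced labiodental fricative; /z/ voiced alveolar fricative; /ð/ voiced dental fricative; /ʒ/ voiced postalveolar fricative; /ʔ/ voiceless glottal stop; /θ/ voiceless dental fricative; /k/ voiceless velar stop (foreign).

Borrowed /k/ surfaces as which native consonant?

g

/g/ is closest: same manner (stop), place distance 0 (velar→velar), voicing differs (+1); total 1. Next closest is /ʔ/ at distance 2.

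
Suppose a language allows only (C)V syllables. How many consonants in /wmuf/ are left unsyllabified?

2

Syllabifying with onset maximization leaves /w/, /f/ stranded (no codas are permitted; onsets are limited to one consonant).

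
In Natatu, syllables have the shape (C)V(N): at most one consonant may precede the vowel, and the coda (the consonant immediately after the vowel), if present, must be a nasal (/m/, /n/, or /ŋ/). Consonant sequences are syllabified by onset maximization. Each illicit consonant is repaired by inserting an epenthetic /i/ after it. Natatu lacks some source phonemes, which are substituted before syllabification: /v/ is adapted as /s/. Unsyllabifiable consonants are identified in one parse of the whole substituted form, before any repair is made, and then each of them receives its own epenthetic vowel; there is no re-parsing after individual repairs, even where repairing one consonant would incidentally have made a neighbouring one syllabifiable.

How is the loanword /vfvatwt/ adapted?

sifisatiwiti

Substitution: /v/ → /s/, giving /sfsatwt/.
Under (C)V(N), the unsyllabifiable consonants are /s/, /f/, /t/, /w/, /t/ (only a nasal (/m/, /n/, or /ŋ/) is licensed in coda position; onsets are limited to one consonant).
Inserting the epenthetic vowel yields /s/ → /si/, /f/ → /fi/, /t/ → /ti/, /w/ → /wi/, /t/ → /ti/.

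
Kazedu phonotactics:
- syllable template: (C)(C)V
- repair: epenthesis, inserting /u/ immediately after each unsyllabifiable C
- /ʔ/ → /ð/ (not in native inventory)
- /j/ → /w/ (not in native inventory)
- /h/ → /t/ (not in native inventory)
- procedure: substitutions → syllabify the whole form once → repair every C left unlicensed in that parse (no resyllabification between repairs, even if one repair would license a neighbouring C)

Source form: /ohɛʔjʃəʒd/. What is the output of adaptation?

Substitution: /h/ → /t/, /ʔ/ → /ð/, /j/ → /w/, giving /otɛðwʃəʒd/.
The consonants /ð/, /ʒ/, /d/ cannot be parsed into a legal (C)(C)V syllable (no codas are permitted; onsets may contain at most 2 consonants).
Epenthesis after each stranded consonant: /ð/ → /ðu/, /ʒ/ → /ʒu/, /d/ → /du/.

otɛðuwʃəʒudu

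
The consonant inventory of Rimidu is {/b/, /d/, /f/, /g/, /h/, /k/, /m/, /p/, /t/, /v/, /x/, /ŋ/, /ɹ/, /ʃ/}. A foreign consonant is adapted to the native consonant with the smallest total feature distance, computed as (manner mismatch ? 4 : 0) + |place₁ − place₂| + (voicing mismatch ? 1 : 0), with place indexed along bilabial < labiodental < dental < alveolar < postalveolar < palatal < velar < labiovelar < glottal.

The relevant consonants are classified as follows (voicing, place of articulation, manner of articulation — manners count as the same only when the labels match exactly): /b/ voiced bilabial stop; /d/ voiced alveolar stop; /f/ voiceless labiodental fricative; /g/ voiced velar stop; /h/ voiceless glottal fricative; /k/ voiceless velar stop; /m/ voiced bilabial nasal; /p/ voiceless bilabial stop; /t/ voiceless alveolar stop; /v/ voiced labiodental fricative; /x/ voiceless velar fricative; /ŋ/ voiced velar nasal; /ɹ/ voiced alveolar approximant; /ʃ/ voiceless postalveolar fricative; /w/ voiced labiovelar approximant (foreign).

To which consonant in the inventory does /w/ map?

/ɹ/ is closest: same manner (approximant), place distance 4 (labiovelar→alveolar), same voicing; total 4. Next closest is /g/ at distance 5.

ɹ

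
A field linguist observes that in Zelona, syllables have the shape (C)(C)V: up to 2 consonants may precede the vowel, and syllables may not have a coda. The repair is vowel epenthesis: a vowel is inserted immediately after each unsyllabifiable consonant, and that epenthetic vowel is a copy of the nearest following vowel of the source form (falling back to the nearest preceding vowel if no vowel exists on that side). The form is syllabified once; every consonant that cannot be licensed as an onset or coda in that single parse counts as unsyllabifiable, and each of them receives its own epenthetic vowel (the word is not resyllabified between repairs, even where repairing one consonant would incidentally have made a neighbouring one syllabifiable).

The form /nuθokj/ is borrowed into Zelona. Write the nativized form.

Under (C)(C)V, the unsyllabifiable consonants are /k/, /j/ (no codas are permitted; onsets may contain at most 2 consonants).
Each unlicensed consonant becomes the onset of a new syllable: /k/ → /ko/, /j/ → /jo/.

nuθokojo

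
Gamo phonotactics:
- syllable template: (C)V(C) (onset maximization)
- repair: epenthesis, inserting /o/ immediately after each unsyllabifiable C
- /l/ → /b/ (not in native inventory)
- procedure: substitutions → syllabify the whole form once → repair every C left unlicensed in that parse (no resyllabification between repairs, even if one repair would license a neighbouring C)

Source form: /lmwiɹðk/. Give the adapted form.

Substitution: /l/ → /b/, giving /bmwiɹðk/.
Syllabifying with onset maximization leaves /b/, /m/, /ð/, /k/ stranded (at most one coda consonant is licensed; onsets are limited to one consonant).
Inserting the epenthetic vowel yields /b/ → /bo/, /m/ → /mo/, /ð/ → /ðo/, /k/ → /ko/.

bomowiɹðoko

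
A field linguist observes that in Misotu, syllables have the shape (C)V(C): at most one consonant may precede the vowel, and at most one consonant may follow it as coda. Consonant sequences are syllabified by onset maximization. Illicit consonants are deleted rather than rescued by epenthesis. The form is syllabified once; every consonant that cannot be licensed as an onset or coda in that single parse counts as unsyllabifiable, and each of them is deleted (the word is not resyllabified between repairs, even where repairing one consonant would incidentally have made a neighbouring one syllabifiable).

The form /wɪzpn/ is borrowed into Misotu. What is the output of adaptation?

Syllabifying with onset maximization leaves /p/, /n/ stranded (at most one coda consonant is licensed; onsets are limited to one consonant).
Deleting the stranded consonants removes /p/, /n/.

wɪz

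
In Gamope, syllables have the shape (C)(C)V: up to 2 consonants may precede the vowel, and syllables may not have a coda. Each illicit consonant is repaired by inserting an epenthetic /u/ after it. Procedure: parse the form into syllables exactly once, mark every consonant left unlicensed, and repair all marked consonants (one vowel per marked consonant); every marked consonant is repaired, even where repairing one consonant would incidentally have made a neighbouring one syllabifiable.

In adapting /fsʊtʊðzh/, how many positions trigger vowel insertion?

3

The unsyllabifiable consonants are /ð/, /z/, /h/; each receives one epenthetic vowel.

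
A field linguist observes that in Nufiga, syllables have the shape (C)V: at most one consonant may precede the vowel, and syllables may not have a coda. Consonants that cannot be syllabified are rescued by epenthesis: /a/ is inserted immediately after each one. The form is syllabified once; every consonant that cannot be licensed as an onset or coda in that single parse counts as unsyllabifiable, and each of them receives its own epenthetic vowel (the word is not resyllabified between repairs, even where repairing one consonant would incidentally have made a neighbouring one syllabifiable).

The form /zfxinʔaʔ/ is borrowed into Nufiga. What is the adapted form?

zafaxinaʔaʔa

Syllabifying with onset maximization leaves /z/, /f/, /n/, /ʔ/ stranded (no codas are permitted; onsets are limited to one consonant).
Epenthesis after each stranded consonant: /z/ → /za/, /f/ → /fa/, /n/ → /na/, /ʔ/ → /ʔa/.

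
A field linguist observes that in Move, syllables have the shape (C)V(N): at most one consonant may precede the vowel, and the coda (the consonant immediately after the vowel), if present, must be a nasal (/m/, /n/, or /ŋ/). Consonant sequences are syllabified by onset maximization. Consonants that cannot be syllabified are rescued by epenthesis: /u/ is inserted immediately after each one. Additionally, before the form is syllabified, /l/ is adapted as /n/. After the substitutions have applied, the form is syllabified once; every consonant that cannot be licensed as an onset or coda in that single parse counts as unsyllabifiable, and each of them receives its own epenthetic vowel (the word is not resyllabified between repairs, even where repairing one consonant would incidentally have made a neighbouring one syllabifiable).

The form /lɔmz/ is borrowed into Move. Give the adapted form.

nɔmzu

Substitution: /l/ → /n/, giving /nɔmz/.
The consonants /z/ cannot be parsed into a legal (C)V(N) syllable (only a nasal (/m/, /n/, or /ŋ/) is licensed in coda position; onsets are limited to one consonant).
Epenthesis after each stranded consonant: /z/ → /zu/.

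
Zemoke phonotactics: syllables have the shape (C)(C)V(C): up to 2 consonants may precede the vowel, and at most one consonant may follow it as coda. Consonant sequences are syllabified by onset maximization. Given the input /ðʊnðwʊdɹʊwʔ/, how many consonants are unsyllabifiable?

1

The consonants /ʔ/ cannot be parsed into a legal (C)(C)V(C) syllable (at most one coda consonant is licensed; onsets may contain at most 2 consonants).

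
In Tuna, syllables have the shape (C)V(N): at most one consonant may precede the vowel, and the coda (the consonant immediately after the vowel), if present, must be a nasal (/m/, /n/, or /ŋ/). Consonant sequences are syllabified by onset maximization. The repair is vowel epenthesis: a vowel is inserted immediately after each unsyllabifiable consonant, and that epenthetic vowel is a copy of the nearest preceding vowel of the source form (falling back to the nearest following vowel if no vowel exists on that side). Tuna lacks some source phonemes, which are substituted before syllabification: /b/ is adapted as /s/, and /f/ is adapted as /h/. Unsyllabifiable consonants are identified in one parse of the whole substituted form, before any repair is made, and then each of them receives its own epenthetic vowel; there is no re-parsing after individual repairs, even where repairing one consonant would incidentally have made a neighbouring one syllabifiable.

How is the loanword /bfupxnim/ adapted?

suhupuxunim

Substitution: /b/ → /s/, /f/ → /h/, giving /shupxnim/.
The consonants /s/, /p/, /x/ cannot be parsed into a legal (C)V(N) syllable (only a nasal (/m/, /n/, or /ŋ/) is licensed in coda position; onsets are limited to one consonant).
Each unlicensed consonant becomes the onset of a new syllable: /s/ → /su/, /p/ → /pu/, /x/ → /xu/.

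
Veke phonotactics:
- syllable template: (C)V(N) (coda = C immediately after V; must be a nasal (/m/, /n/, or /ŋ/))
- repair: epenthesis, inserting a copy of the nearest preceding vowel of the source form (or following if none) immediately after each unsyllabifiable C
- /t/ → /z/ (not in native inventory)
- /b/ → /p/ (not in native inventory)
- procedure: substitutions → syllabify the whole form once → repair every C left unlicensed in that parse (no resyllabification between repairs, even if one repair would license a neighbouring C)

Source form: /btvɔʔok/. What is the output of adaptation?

Substitution: /b/ → /p/, /t/ → /z/, giving /pzvɔʔok/.
Syllabifying with onset maximization leaves /p/, /z/, /k/ stranded (only a nasal (/m/, /n/, or /ŋ/) is licensed in coda position; onsets are limited to one consonant).
Each unlicensed consonant becomes the onset of a new syllable: /p/ → /pɔ/, /z/ → /zɔ/, /k/ → /ko/.

pɔzɔvɔʔoko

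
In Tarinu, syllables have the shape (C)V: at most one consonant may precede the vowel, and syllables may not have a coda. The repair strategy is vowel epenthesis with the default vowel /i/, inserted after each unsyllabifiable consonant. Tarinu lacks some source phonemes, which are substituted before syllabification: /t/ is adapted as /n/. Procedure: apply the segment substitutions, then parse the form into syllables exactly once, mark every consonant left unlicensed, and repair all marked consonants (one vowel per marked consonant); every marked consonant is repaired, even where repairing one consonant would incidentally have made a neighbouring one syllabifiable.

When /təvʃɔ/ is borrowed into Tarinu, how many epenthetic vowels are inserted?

After substitution the input is /nəvʃɔ/.
The unsyllabifiable consonants are /v/; each receives one epenthetic vowel.

1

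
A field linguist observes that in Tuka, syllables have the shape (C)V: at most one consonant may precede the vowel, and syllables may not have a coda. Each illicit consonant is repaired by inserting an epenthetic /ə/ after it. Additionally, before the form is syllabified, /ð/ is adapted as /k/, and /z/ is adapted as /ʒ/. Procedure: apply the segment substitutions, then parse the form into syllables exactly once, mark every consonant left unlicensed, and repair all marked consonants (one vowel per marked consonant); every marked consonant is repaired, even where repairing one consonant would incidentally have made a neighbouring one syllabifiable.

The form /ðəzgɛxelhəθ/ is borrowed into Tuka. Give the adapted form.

Substitution: /ð/ → /k/, /z/ → /ʒ/, giving /kəʒgɛxelhəθ/.
Under (C)V, the unsyllabifiable consonants are /ʒ/, /l/, /θ/ (no codas are permitted; onsets are limited to one consonant).
Epenthesis after each stranded consonant: /ʒ/ → /ʒə/, /l/ → /lə/, /θ/ → /θə/.

kəʒəgɛxeləhəθə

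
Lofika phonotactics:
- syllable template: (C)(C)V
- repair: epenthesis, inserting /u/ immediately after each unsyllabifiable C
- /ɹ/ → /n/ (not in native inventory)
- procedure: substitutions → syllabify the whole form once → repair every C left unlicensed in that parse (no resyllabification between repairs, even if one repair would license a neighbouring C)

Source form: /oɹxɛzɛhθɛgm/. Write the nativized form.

Substitution: /ɹ/ → /n/, giving /onxɛzɛhθɛgm/.
The consonants /g/, /m/ cannot be parsed into a legal (C)(C)V syllable (no codas are permitted; onsets may contain at most 2 consonants).
Inserting the epenthetic vowel yields /g/ → /gu/, /m/ → /mu/.

onxɛzɛhθɛgumu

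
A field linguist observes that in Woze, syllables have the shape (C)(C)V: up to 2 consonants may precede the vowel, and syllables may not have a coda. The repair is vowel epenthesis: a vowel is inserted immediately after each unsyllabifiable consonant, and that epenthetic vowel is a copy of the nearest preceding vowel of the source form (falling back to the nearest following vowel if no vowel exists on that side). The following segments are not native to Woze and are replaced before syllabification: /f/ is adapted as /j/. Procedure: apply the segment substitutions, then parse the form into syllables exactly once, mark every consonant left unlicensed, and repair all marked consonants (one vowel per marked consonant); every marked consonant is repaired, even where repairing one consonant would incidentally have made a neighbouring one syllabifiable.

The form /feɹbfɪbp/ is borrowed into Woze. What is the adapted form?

jeɹebjɪbɪpɪ

Substitution: /f/ → /j/, giving /jeɹbjɪbp/.
The consonants /ɹ/, /b/, /p/ cannot be parsed into a legal (C)(C)V syllable (no codas are permitted; onsets may contain at most 2 consonants).
Each unlicensed consonant becomes the onset of a new syllable: /ɹ/ → /ɹe/, /b/ → /bɪ/, /p/ → /pɪ/.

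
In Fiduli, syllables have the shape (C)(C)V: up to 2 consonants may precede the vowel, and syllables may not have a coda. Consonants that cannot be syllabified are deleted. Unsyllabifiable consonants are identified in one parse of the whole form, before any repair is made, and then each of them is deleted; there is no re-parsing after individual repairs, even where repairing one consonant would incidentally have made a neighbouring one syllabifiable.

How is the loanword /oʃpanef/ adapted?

oʃpane

Under (C)(C)V, the unsyllabifiable consonants are /f/ (no codas are permitted; onsets may contain at most 2 consonants).
Each unlicensed consonant is deleted: /f/.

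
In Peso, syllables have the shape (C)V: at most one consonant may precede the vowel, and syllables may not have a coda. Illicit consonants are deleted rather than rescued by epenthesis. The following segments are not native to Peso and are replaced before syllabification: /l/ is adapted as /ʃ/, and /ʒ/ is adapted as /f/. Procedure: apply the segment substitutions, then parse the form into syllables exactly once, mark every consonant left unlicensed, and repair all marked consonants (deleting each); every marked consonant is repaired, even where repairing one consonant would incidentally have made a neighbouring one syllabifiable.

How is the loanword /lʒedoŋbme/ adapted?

fedome

Substitution: /l/ → /ʃ/, /ʒ/ → /f/, giving /ʃfedoŋbme/.
The consonants /ʃ/, /ŋ/, /b/ cannot be parsed into a legal (C)V syllable (no codas are permitted; onsets are limited to one consonant).
Each unlicensed consonant is deleted: /ʃ/, /ŋ/, /b/.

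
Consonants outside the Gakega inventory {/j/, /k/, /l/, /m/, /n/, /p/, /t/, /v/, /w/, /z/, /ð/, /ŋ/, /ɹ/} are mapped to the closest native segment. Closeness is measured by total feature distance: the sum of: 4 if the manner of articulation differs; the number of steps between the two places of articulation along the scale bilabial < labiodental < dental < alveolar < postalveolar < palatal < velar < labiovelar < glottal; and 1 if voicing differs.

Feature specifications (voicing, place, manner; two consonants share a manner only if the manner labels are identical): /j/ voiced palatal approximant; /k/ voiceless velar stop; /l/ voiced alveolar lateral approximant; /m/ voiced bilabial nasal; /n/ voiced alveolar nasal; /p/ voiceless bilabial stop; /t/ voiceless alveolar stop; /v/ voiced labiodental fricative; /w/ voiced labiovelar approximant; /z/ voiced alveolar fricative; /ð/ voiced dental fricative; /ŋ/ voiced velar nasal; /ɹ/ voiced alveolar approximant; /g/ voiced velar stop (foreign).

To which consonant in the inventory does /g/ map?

k

/k/ is closest: same manner (stop), place distance 0 (velar→velar), voicing differs (+1); total 1. Next closest is /t/ at distance 4.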